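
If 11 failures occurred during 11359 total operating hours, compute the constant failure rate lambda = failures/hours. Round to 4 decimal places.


failures = 11
total_hours = 11359
lambda = 11 / 11359
lambda = 0.001

0.001


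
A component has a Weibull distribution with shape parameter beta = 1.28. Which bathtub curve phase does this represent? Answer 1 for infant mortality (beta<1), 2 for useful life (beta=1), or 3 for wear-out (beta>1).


beta = 1.28
Compare beta to 1:
beta < 1 => infant mortality (phase 1)
beta = 1 => useful life (phase 2)
beta > 1 => wear-out (phase 3)
Since beta = 1.28, this is wear-out (increasing failure rate)
Phase = 3

3


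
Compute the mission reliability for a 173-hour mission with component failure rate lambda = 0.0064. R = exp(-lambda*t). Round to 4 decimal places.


lambda = 0.0064
mission_time = 173
lambda * t = 0.0064 * 173 = 1.1072
R = exp(-1.1072)
R = 0.3305

0.3305


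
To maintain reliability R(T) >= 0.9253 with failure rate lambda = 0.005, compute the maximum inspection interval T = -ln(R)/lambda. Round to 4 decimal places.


R_target = 0.9253
lambda = 0.005
-ln(0.9253) = 0.0776
T = 0.0776 / 0.005
T = 15.5275

15.5275


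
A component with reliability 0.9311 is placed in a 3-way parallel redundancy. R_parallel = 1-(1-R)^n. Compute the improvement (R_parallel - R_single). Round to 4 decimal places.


R_single = 0.9311, n = 3
1 - R_single = 0.0689
(1 - R_single)^n = 0.0689^3 = 0.0003
R_parallel = 1 - 0.0003 = 0.9997
Improvement = 0.9997 - 0.9311
Improvement = 0.0686

0.0686


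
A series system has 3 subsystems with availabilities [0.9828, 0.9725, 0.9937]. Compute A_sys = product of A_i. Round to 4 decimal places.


Subsystems: [0.9828, 0.9725, 0.9937]
After subsystem 1 (A=0.9828): product = 0.9828
After subsystem 2 (A=0.9725): product = 0.9558
After subsystem 3 (A=0.9937): product = 0.9498
A_sys = 0.9498

0.9498


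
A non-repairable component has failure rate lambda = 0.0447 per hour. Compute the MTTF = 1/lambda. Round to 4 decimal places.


lambda = 0.0447
MTTF = 1 / 0.0447
MTTF = 22.3714

22.3714


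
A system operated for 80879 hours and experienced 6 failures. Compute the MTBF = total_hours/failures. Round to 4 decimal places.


total_hours = 80879
failures = 6
MTBF = 80879 / 6
MTBF = 13479.8333

13479.8333


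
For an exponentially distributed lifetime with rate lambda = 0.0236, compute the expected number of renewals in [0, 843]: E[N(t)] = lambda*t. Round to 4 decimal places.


lambda = 0.0236
t = 843
E[N(t)] = lambda * t
E[N(t)] = 0.0236 * 843
E[N(t)] = 19.8948

19.8948


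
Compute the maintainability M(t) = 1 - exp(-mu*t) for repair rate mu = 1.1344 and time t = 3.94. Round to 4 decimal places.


mu = 1.1344, t = 3.94
mu * t = 1.1344 * 3.94 = 4.4695
exp(-4.4695) = 0.0115
M(t) = 1 - 0.0115
M(t) = 0.9885

0.9885


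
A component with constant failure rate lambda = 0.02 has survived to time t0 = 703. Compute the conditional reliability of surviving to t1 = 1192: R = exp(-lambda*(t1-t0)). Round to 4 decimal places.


lambda = 0.02
t0 = 703, t1 = 1192
t1 - t0 = 489
lambda * (t1-t0) = 0.02 * 489 = 9.78
R = exp(-9.78)
R = 0.0001

0.0001


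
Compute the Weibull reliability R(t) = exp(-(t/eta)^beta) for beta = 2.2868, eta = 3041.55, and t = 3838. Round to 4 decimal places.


beta = 2.2868, eta = 3041.55, t = 3838
t/eta = 3838 / 3041.55 = 1.2619
(t/eta)^beta = 1.2619^2.2868 = 1.7021
R(t) = exp(-1.7021)
R(t) = 0.1823

0.1823


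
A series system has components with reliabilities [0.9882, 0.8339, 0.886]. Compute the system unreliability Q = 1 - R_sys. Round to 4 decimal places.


Components: [0.9882, 0.8339, 0.886]
After component 1: product = 0.9882
After component 2: product = 0.8241
After component 3: product = 0.7301
R_sys = 0.7301
Q = 1 - 0.7301 = 0.2699

0.2699


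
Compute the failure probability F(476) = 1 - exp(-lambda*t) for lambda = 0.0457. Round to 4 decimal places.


lambda = 0.0457, t = 476
lambda * t = 21.7532
exp(-21.7532) = 0.0
F(t) = 1 - 0.0
F(t) = 1.0

1.0


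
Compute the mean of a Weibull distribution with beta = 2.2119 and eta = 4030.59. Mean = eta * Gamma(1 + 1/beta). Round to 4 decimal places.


beta = 2.2119, eta = 4030.59
1/beta = 0.4521
1 + 1/beta = 1.4521
Gamma(1.4521) = 0.8856
Mean = 4030.59 * 0.8856
Mean = 3569.6608

3569.6608


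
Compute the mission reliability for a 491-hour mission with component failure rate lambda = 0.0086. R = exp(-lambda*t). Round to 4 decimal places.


lambda = 0.0086
mission_time = 491
lambda * t = 0.0086 * 491 = 4.2226
R = exp(-4.2226)
R = 0.0147

0.0147


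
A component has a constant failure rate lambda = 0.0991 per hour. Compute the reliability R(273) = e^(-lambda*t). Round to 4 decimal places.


lambda = 0.0991
t = 273
lambda * t = 27.0543
R(t) = e^(-27.0543)
R(t) = 0.0

0.0


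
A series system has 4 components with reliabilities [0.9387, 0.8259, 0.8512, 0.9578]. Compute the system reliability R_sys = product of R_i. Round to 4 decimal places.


Components: [0.9387, 0.8259, 0.8512, 0.9578]
After component 1 (R=0.9387): product = 0.9387
After component 2 (R=0.8259): product = 0.7753
After component 3 (R=0.8512): product = 0.6599
After component 4 (R=0.9578): product = 0.6321
R_sys = 0.6321

0.6321


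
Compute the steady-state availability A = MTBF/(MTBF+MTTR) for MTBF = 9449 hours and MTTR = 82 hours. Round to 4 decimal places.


MTBF = 9449
MTTR = 82
MTBF + MTTR = 9531
A = 9449 / 9531
A = 0.9914

0.9914


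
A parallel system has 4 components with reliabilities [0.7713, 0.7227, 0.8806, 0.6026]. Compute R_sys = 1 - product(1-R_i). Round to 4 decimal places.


Components: [0.7713, 0.7227, 0.8806, 0.6026]
(1 - 0.7713) = 0.2287, running product = 0.2287
(1 - 0.7227) = 0.2773, running product = 0.0634
(1 - 0.8806) = 0.1194, running product = 0.0076
(1 - 0.6026) = 0.3974, running product = 0.003
Product of (1-R_i) = 0.003
R_sys = 1 - 0.003 = 0.997

0.997


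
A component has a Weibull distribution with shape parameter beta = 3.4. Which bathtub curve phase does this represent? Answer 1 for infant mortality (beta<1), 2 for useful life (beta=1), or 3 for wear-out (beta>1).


beta = 3.4
Compare beta to 1:
beta < 1 => infant mortality (phase 1)
beta = 1 => useful life (phase 2)
beta > 1 => wear-out (phase 3)
Since beta = 3.4, this is wear-out (increasing failure rate)
Phase = 3

3


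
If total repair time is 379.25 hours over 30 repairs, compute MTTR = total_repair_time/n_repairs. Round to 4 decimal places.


total_repair_time = 379.25
n_repairs = 30
MTTR = 379.25 / 30
MTTR = 12.6417

12.6417


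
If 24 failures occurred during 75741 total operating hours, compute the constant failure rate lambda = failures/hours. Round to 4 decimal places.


failures = 24
total_hours = 75741
lambda = 24 / 75741
lambda = 0.0003

0.0003


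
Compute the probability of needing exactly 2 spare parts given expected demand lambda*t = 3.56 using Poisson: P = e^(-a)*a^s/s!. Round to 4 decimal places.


a = 3.56, s = 2
e^(-a) = e^(-3.56) = 0.0284
a^s = 3.56^2 = 12.6736
s! = 2
P = 0.0284 * 12.6736 / 2
P = 0.1802

0.1802


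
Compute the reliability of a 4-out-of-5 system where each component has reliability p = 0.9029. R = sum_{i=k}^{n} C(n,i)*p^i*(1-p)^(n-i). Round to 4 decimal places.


k = 4, n = 5, p = 0.9029
i=4: C(5,4)=5 * 0.9029^4 * 0.0971^1 = 0.3227
i=5: C(5,5)=1 * 0.9029^5 * 0.0971^0 = 0.6001
R = sum of terms = 0.9227

0.9227


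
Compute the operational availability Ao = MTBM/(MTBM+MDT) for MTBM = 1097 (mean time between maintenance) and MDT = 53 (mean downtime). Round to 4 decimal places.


MTBM = 1097
MDT = 53
MTBM + MDT = 1150
Ao = 1097 / 1150
Ao = 0.9539

0.9539


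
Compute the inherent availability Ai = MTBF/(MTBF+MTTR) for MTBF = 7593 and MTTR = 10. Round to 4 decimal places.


MTBF = 7593
MTTR = 10
MTBF + MTTR = 7603
Ai = 7593 / 7603
Ai = 0.9987

0.9987


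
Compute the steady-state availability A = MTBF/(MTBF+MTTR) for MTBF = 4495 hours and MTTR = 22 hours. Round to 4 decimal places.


MTBF = 4495
MTTR = 22
MTBF + MTTR = 4517
A = 4495 / 4517
A = 0.9951

0.9951


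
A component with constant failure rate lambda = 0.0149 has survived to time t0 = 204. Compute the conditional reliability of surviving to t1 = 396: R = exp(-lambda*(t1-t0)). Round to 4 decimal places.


lambda = 0.0149
t0 = 204, t1 = 396
t1 - t0 = 192
lambda * (t1-t0) = 0.0149 * 192 = 2.8608
R = exp(-2.8608)
R = 0.0572

0.0572


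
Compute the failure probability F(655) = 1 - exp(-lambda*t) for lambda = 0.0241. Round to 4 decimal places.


lambda = 0.0241, t = 655
lambda * t = 15.7855
exp(-15.7855) = 0.0
F(t) = 1 - 0.0
F(t) = 1.0

1.0


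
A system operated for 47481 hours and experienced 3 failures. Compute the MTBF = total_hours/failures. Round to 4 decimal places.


total_hours = 47481
failures = 3
MTBF = 47481 / 3
MTBF = 15827.0

15827.0


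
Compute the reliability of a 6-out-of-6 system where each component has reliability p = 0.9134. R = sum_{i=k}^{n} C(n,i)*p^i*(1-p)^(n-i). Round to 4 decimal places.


k = 6, n = 6, p = 0.9134
i=6: C(6,6)=1 * 0.9134^6 * 0.0866^0 = 0.5807
R = sum of terms = 0.5807

0.5807


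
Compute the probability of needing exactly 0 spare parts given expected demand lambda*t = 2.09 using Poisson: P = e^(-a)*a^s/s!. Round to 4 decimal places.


a = 2.09, s = 0
e^(-a) = e^(-2.09) = 0.1237
a^s = 2.09^0 = 1.0
s! = 1
P = 0.1237 * 1.0 / 1
P = 0.1237

0.1237


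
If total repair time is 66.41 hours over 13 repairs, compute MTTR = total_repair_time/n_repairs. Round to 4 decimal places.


total_repair_time = 66.41
n_repairs = 13
MTTR = 66.41 / 13
MTTR = 5.1085

5.1085


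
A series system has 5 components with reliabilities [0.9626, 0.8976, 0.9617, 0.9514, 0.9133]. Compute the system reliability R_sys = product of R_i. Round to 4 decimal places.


Components: [0.9626, 0.8976, 0.9617, 0.9514, 0.9133]
After component 1 (R=0.9626): product = 0.9626
After component 2 (R=0.8976): product = 0.864
After component 3 (R=0.9617): product = 0.8309
After component 4 (R=0.9514): product = 0.7906
After component 5 (R=0.9133): product = 0.722
R_sys = 0.722

0.722


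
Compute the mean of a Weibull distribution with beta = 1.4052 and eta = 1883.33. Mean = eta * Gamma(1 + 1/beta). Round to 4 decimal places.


beta = 1.4052, eta = 1883.33
1/beta = 0.7116
1 + 1/beta = 1.7116
Gamma(1.7116) = 0.9109
Mean = 1883.33 * 0.9109
Mean = 1715.5186

1715.5186


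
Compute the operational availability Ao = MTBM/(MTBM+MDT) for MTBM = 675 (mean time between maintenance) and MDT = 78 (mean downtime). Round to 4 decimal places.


MTBM = 675
MDT = 78
MTBM + MDT = 753
Ao = 675 / 753
Ao = 0.8964

0.8964


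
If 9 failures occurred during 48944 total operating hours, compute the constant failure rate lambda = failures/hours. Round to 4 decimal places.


failures = 9
total_hours = 48944
lambda = 9 / 48944
lambda = 0.0002

0.0002


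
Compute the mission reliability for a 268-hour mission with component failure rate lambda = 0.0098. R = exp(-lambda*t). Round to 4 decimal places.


lambda = 0.0098
mission_time = 268
lambda * t = 0.0098 * 268 = 2.6264
R = exp(-2.6264)
R = 0.0723

0.0723


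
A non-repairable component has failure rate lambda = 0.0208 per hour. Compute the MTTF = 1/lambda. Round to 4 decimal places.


lambda = 0.0208
MTTF = 1 / 0.0208
MTTF = 48.0769

48.0769


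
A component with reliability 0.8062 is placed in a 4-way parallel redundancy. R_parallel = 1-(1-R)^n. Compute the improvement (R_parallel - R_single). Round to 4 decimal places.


R_single = 0.8062, n = 4
1 - R_single = 0.1938
(1 - R_single)^n = 0.1938^4 = 0.0014
R_parallel = 1 - 0.0014 = 0.9986
Improvement = 0.9986 - 0.8062
Improvement = 0.1924

0.1924


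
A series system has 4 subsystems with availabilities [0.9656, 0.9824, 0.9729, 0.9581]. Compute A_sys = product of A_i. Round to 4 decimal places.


Subsystems: [0.9656, 0.9824, 0.9729, 0.9581]
After subsystem 1 (A=0.9656): product = 0.9656
After subsystem 2 (A=0.9824): product = 0.9486
After subsystem 3 (A=0.9729): product = 0.9229
After subsystem 4 (A=0.9581): product = 0.8842
A_sys = 0.8842

0.8842


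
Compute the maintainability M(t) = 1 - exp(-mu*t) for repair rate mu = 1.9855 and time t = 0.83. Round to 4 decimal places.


mu = 1.9855, t = 0.83
mu * t = 1.9855 * 0.83 = 1.648
exp(-1.648) = 0.1924
M(t) = 1 - 0.1924
M(t) = 0.8076

0.8076


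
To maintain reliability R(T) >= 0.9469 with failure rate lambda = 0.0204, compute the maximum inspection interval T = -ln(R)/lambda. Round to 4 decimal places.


R_target = 0.9469
lambda = 0.0204
-ln(0.9469) = 0.0546
T = 0.0546 / 0.0204
T = 2.6746

2.6746


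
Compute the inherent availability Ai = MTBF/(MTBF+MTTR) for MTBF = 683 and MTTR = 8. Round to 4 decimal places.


MTBF = 683
MTTR = 8
MTBF + MTTR = 691
Ai = 683 / 691
Ai = 0.9884

0.9884


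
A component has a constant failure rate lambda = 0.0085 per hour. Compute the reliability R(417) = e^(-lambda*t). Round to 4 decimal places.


lambda = 0.0085
t = 417
lambda * t = 3.5445
R(t) = e^(-3.5445)
R(t) = 0.0289

0.0289


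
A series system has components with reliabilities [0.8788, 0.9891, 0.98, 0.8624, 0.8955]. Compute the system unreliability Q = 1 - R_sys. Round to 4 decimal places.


Components: [0.8788, 0.9891, 0.98, 0.8624, 0.8955]
After component 1: product = 0.8788
After component 2: product = 0.8692
After component 3: product = 0.8518
After component 4: product = 0.7346
After component 5: product = 0.6579
R_sys = 0.6579
Q = 1 - 0.6579 = 0.3421

0.3421


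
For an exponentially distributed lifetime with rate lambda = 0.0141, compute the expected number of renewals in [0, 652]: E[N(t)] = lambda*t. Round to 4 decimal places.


lambda = 0.0141
t = 652
E[N(t)] = lambda * t
E[N(t)] = 0.0141 * 652
E[N(t)] = 9.1932

9.1932


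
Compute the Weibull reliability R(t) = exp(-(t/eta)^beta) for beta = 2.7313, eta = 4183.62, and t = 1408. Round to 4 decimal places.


beta = 2.7313, eta = 4183.62, t = 1408
t/eta = 1408 / 4183.62 = 0.3366
(t/eta)^beta = 0.3366^2.7313 = 0.0511
R(t) = exp(-0.0511)
R(t) = 0.9502

0.9502


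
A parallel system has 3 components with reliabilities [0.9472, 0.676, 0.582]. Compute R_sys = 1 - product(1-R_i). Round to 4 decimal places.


Components: [0.9472, 0.676, 0.582]
(1 - 0.9472) = 0.0528, running product = 0.0528
(1 - 0.676) = 0.324, running product = 0.0171
(1 - 0.582) = 0.418, running product = 0.0072
Product of (1-R_i) = 0.0072
R_sys = 1 - 0.0072 = 0.9928

0.9928


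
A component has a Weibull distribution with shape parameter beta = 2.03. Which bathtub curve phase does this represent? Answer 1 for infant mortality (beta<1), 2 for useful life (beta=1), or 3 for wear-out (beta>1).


beta = 2.03
Compare beta to 1:
beta < 1 => infant mortality (phase 1)
beta = 1 => useful life (phase 2)
beta > 1 => wear-out (phase 3)
Since beta = 2.03, this is wear-out (increasing failure rate)
Phase = 3

3


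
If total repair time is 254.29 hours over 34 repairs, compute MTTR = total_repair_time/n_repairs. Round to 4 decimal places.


total_repair_time = 254.29
n_repairs = 34
MTTR = 254.29 / 34
MTTR = 7.4791

7.4791


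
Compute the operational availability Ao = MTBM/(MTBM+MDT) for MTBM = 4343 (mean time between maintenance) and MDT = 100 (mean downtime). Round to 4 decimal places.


MTBM = 4343
MDT = 100
MTBM + MDT = 4443
Ao = 4343 / 4443
Ao = 0.9775

0.9775


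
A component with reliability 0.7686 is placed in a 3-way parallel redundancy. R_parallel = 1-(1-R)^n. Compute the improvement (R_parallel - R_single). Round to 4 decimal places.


R_single = 0.7686, n = 3
1 - R_single = 0.2314
(1 - R_single)^n = 0.2314^3 = 0.0124
R_parallel = 1 - 0.0124 = 0.9876
Improvement = 0.9876 - 0.7686
Improvement = 0.219

0.219


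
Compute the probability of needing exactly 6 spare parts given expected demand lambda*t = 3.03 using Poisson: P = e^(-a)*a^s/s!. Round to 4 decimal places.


a = 3.03, s = 6
e^(-a) = e^(-3.03) = 0.0483
a^s = 3.03^6 = 773.8482
s! = 720
P = 0.0483 * 773.8482 / 720
P = 0.0519

0.0519


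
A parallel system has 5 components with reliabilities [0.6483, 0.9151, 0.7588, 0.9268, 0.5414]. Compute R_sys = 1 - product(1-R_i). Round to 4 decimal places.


Components: [0.6483, 0.9151, 0.7588, 0.9268, 0.5414]
(1 - 0.6483) = 0.3517, running product = 0.3517
(1 - 0.9151) = 0.0849, running product = 0.0299
(1 - 0.7588) = 0.2412, running product = 0.0072
(1 - 0.9268) = 0.0732, running product = 0.0005
(1 - 0.5414) = 0.4586, running product = 0.0002
Product of (1-R_i) = 0.0002
R_sys = 1 - 0.0002 = 0.9998

0.9998


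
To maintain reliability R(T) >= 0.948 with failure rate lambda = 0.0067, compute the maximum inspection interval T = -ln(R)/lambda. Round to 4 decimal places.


R_target = 0.948
lambda = 0.0067
-ln(0.948) = 0.0534
T = 0.0534 / 0.0067
T = 7.9703

7.9703


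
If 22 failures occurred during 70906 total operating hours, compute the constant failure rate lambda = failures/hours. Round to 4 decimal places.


failures = 22
total_hours = 70906
lambda = 22 / 70906
lambda = 0.0003

0.0003


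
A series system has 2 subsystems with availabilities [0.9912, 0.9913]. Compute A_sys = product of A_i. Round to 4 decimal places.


Subsystems: [0.9912, 0.9913]
After subsystem 1 (A=0.9912): product = 0.9912
After subsystem 2 (A=0.9913): product = 0.9826
A_sys = 0.9826

0.9826


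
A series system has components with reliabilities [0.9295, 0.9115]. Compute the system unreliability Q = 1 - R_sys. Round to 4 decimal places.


Components: [0.9295, 0.9115]
After component 1: product = 0.9295
After component 2: product = 0.8472
R_sys = 0.8472
Q = 1 - 0.8472 = 0.1528

0.1528


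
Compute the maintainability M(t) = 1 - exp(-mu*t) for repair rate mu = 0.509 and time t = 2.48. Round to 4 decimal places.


mu = 0.509, t = 2.48
mu * t = 0.509 * 2.48 = 1.2623
exp(-1.2623) = 0.283
M(t) = 1 - 0.283
M(t) = 0.717

0.717


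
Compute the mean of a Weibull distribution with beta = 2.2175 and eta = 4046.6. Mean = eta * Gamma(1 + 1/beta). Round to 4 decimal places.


beta = 2.2175, eta = 4046.6
1/beta = 0.451
1 + 1/beta = 1.451
Gamma(1.451) = 0.8857
Mean = 4046.6 * 0.8857
Mean = 3583.8801

3583.8801


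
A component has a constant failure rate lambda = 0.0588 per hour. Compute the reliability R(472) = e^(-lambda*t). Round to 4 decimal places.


lambda = 0.0588
t = 472
lambda * t = 27.7536
R(t) = e^(-27.7536)
R(t) = 0.0

0.0


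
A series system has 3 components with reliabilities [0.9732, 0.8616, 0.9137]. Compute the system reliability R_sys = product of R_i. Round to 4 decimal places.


Components: [0.9732, 0.8616, 0.9137]
After component 1 (R=0.9732): product = 0.9732
After component 2 (R=0.8616): product = 0.8385
After component 3 (R=0.9137): product = 0.7661
R_sys = 0.7661

0.7661


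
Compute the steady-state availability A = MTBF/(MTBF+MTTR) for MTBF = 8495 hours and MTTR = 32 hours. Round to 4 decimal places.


MTBF = 8495
MTTR = 32
MTBF + MTTR = 8527
A = 8495 / 8527
A = 0.9962

0.9962


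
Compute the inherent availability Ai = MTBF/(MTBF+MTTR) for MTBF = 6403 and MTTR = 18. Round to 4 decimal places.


MTBF = 6403
MTTR = 18
MTBF + MTTR = 6421
Ai = 6403 / 6421
Ai = 0.9972

0.9972


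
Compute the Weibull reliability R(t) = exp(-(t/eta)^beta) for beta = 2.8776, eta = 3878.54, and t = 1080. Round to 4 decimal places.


beta = 2.8776, eta = 3878.54, t = 1080
t/eta = 1080 / 3878.54 = 0.2785
(t/eta)^beta = 0.2785^2.8776 = 0.0252
R(t) = exp(-0.0252)
R(t) = 0.9751

0.9751


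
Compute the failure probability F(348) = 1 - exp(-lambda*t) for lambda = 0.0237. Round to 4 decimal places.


lambda = 0.0237, t = 348
lambda * t = 8.2476
exp(-8.2476) = 0.0003
F(t) = 1 - 0.0003
F(t) = 0.9997

0.9997


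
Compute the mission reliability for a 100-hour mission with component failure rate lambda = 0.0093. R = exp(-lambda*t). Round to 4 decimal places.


lambda = 0.0093
mission_time = 100
lambda * t = 0.0093 * 100 = 0.93
R = exp(-0.93)
R = 0.3946

0.3946


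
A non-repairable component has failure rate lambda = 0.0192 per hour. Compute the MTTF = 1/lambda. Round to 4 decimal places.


lambda = 0.0192
MTTF = 1 / 0.0192
MTTF = 52.0833

52.0833


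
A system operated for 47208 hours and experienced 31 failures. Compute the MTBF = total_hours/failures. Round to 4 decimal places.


total_hours = 47208
failures = 31
MTBF = 47208 / 31
MTBF = 1522.8387

1522.8387


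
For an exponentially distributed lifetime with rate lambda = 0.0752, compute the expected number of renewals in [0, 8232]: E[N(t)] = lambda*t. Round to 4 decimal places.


lambda = 0.0752
t = 8232
E[N(t)] = lambda * t
E[N(t)] = 0.0752 * 8232
E[N(t)] = 619.0464

619.0464


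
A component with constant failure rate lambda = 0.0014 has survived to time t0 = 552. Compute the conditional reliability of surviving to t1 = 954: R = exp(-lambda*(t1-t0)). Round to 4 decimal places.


lambda = 0.0014
t0 = 552, t1 = 954
t1 - t0 = 402
lambda * (t1-t0) = 0.0014 * 402 = 0.5628
R = exp(-0.5628)
R = 0.5696

0.5696


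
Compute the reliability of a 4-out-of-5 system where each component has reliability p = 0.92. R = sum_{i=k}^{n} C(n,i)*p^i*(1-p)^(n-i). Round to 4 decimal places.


k = 4, n = 5, p = 0.92
i=4: C(5,4)=5 * 0.92^4 * 0.08^1 = 0.2866
i=5: C(5,5)=1 * 0.92^5 * 0.08^0 = 0.6591
R = sum of terms = 0.9456

0.9456


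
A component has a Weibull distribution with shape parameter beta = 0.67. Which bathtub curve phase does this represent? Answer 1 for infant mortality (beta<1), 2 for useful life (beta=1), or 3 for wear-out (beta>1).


beta = 0.67
Compare beta to 1:
beta < 1 => infant mortality (phase 1)
beta = 1 => useful life (phase 2)
beta > 1 => wear-out (phase 3)
Since beta = 0.67, this is infant mortality (decreasing failure rate)
Phase = 1

1


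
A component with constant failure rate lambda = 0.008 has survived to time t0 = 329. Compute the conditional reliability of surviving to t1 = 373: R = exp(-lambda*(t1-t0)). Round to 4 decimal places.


lambda = 0.008
t0 = 329, t1 = 373
t1 - t0 = 44
lambda * (t1-t0) = 0.008 * 44 = 0.352
R = exp(-0.352)
R = 0.7033

0.7033


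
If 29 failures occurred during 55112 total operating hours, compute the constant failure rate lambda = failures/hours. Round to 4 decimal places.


failures = 29
total_hours = 55112
lambda = 29 / 55112
lambda = 0.0005

0.0005


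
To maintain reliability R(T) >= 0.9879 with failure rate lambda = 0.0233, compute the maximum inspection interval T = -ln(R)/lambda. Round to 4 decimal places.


R_target = 0.9879
lambda = 0.0233
-ln(0.9879) = 0.0122
T = 0.0122 / 0.0233
T = 0.5225

0.5225


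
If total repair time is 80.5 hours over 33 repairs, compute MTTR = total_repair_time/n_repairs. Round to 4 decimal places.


total_repair_time = 80.5
n_repairs = 33
MTTR = 80.5 / 33
MTTR = 2.4394

2.4394


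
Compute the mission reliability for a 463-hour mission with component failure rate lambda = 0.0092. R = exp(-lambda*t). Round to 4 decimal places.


lambda = 0.0092
mission_time = 463
lambda * t = 0.0092 * 463 = 4.2596
R = exp(-4.2596)
R = 0.0141

0.0141


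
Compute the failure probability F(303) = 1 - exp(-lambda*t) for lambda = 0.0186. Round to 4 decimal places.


lambda = 0.0186, t = 303
lambda * t = 5.6358
exp(-5.6358) = 0.0036
F(t) = 1 - 0.0036
F(t) = 0.9964

0.9964


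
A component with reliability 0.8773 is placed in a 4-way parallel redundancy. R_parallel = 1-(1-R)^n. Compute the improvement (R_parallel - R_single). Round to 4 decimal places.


R_single = 0.8773, n = 4
1 - R_single = 0.1227
(1 - R_single)^n = 0.1227^4 = 0.0002
R_parallel = 1 - 0.0002 = 0.9998
Improvement = 0.9998 - 0.8773
Improvement = 0.1225

0.1225


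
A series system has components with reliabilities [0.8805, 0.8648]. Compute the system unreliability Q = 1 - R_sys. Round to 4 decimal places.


Components: [0.8805, 0.8648]
After component 1: product = 0.8805
After component 2: product = 0.7615
R_sys = 0.7615
Q = 1 - 0.7615 = 0.2385

0.2385


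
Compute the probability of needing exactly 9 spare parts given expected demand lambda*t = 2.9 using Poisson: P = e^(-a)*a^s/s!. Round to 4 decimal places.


a = 2.9, s = 9
e^(-a) = e^(-2.9) = 0.055
a^s = 2.9^9 = 14507.146
s! = 362880
P = 0.055 * 14507.146 / 362880
P = 0.0022

0.0022


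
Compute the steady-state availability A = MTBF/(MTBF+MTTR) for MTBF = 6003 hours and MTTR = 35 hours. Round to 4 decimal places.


MTBF = 6003
MTTR = 35
MTBF + MTTR = 6038
A = 6003 / 6038
A = 0.9942

0.9942


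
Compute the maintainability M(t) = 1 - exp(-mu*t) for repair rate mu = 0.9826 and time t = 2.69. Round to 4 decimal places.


mu = 0.9826, t = 2.69
mu * t = 0.9826 * 2.69 = 2.6432
exp(-2.6432) = 0.0711
M(t) = 1 - 0.0711
M(t) = 0.9289

0.9289


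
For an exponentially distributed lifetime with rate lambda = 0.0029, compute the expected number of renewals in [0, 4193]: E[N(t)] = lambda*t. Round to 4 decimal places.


lambda = 0.0029
t = 4193
E[N(t)] = lambda * t
E[N(t)] = 0.0029 * 4193
E[N(t)] = 12.1597

12.1597


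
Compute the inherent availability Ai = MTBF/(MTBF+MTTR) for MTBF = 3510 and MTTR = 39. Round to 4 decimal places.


MTBF = 3510
MTTR = 39
MTBF + MTTR = 3549
Ai = 3510 / 3549
Ai = 0.989

0.989


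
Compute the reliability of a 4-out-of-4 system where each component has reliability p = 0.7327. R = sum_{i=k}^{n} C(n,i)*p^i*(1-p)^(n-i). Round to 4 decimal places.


k = 4, n = 4, p = 0.7327
i=4: C(4,4)=1 * 0.7327^4 * 0.2673^0 = 0.2882
R = sum of terms = 0.2882

0.2882


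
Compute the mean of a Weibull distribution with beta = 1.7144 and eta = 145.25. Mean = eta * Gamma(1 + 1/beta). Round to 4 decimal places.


beta = 1.7144, eta = 145.25
1/beta = 0.5833
1 + 1/beta = 1.5833
Gamma(1.5833) = 0.8917
Mean = 145.25 * 0.8917
Mean = 129.5257

129.5257


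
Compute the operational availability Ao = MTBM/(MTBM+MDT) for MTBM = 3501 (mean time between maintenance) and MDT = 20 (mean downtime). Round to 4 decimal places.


MTBM = 3501
MDT = 20
MTBM + MDT = 3521
Ao = 3501 / 3521
Ao = 0.9943

0.9943


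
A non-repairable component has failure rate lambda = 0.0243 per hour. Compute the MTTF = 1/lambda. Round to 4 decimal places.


lambda = 0.0243
MTTF = 1 / 0.0243
MTTF = 41.1523

41.1523


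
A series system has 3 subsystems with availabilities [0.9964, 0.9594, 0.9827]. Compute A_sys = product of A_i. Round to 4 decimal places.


Subsystems: [0.9964, 0.9594, 0.9827]
After subsystem 1 (A=0.9964): product = 0.9964
After subsystem 2 (A=0.9594): product = 0.9559
After subsystem 3 (A=0.9827): product = 0.9394
A_sys = 0.9394

0.9394


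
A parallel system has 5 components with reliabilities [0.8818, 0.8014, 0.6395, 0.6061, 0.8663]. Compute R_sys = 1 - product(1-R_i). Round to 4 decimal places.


Components: [0.8818, 0.8014, 0.6395, 0.6061, 0.8663]
(1 - 0.8818) = 0.1182, running product = 0.1182
(1 - 0.8014) = 0.1986, running product = 0.0235
(1 - 0.6395) = 0.3605, running product = 0.0085
(1 - 0.6061) = 0.3939, running product = 0.0033
(1 - 0.8663) = 0.1337, running product = 0.0004
Product of (1-R_i) = 0.0004
R_sys = 1 - 0.0004 = 0.9996

0.9996


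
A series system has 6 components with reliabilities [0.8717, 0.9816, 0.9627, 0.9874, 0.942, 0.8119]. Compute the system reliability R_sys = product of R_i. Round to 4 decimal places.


Components: [0.8717, 0.9816, 0.9627, 0.9874, 0.942, 0.8119]
After component 1 (R=0.8717): product = 0.8717
After component 2 (R=0.9816): product = 0.8557
After component 3 (R=0.9627): product = 0.8237
After component 4 (R=0.9874): product = 0.8134
After component 5 (R=0.942): product = 0.7662
After component 6 (R=0.8119): product = 0.6221
R_sys = 0.6221

0.6221


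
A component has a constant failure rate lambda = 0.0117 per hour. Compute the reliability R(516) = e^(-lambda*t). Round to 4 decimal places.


lambda = 0.0117
t = 516
lambda * t = 6.0372
R(t) = e^(-6.0372)
R(t) = 0.0024

0.0024


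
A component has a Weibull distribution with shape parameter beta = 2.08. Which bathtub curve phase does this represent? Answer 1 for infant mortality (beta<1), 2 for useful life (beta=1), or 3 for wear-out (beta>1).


beta = 2.08
Compare beta to 1:
beta < 1 => infant mortality (phase 1)
beta = 1 => useful life (phase 2)
beta > 1 => wear-out (phase 3)
Since beta = 2.08, this is wear-out (increasing failure rate)
Phase = 3

3


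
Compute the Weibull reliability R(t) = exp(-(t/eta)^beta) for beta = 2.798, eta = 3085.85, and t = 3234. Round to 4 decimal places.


beta = 2.798, eta = 3085.85, t = 3234
t/eta = 3234 / 3085.85 = 1.048
(t/eta)^beta = 1.048^2.798 = 1.1402
R(t) = exp(-1.1402)
R(t) = 0.3198

0.3198


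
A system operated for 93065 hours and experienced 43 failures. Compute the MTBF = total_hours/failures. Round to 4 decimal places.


total_hours = 93065
failures = 43
MTBF = 93065 / 43
MTBF = 2164.3023

2164.3023


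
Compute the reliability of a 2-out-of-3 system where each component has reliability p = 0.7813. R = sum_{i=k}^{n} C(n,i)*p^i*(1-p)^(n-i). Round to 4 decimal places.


k = 2, n = 3, p = 0.7813
i=2: C(3,2)=3 * 0.7813^2 * 0.2187^1 = 0.4005
i=3: C(3,3)=1 * 0.7813^3 * 0.2187^0 = 0.4769
R = sum of terms = 0.8774

0.8774


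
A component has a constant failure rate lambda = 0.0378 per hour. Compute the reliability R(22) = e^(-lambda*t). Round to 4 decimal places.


lambda = 0.0378
t = 22
lambda * t = 0.8316
R(t) = e^(-0.8316)
R(t) = 0.4354

0.4354


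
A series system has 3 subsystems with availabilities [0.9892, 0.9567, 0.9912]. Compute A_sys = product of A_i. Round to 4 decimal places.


Subsystems: [0.9892, 0.9567, 0.9912]
After subsystem 1 (A=0.9892): product = 0.9892
After subsystem 2 (A=0.9567): product = 0.9464
After subsystem 3 (A=0.9912): product = 0.938
A_sys = 0.938

0.938


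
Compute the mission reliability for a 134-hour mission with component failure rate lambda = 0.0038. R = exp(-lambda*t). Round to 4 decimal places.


lambda = 0.0038
mission_time = 134
lambda * t = 0.0038 * 134 = 0.5092
R = exp(-0.5092)
R = 0.601

0.601


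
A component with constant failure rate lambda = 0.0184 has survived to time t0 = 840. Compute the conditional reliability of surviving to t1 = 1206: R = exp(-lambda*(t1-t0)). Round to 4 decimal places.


lambda = 0.0184
t0 = 840, t1 = 1206
t1 - t0 = 366
lambda * (t1-t0) = 0.0184 * 366 = 6.7344
R = exp(-6.7344)
R = 0.0012

0.0012


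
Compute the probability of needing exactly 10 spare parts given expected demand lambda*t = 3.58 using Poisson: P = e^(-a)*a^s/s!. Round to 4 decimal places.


a = 3.58, s = 10
e^(-a) = e^(-3.58) = 0.0279
a^s = 3.58^10 = 345804.2022
s! = 3628800
P = 0.0279 * 345804.2022 / 3628800
P = 0.0027

0.0027


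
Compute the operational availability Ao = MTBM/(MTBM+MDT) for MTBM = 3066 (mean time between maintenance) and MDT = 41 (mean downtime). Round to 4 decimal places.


MTBM = 3066
MDT = 41
MTBM + MDT = 3107
Ao = 3066 / 3107
Ao = 0.9868

0.9868


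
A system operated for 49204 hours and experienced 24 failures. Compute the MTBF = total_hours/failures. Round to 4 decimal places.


total_hours = 49204
failures = 24
MTBF = 49204 / 24
MTBF = 2050.1667

2050.1667


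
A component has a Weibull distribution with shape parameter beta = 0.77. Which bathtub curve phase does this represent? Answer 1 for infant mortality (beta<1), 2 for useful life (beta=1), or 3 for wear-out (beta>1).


beta = 0.77
Compare beta to 1:
beta < 1 => infant mortality (phase 1)
beta = 1 => useful life (phase 2)
beta > 1 => wear-out (phase 3)
Since beta = 0.77, this is infant mortality (decreasing failure rate)
Phase = 1

1


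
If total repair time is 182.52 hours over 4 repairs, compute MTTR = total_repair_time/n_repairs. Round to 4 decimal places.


total_repair_time = 182.52
n_repairs = 4
MTTR = 182.52 / 4
MTTR = 45.63

45.63


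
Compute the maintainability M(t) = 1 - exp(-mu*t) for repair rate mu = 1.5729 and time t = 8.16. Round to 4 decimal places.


mu = 1.5729, t = 8.16
mu * t = 1.5729 * 8.16 = 12.8349
exp(-12.8349) = 0.0
M(t) = 1 - 0.0
M(t) = 1.0

1.0


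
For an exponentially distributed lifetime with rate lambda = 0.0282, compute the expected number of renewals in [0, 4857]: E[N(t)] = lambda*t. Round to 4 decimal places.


lambda = 0.0282
t = 4857
E[N(t)] = lambda * t
E[N(t)] = 0.0282 * 4857
E[N(t)] = 136.9674

136.9674


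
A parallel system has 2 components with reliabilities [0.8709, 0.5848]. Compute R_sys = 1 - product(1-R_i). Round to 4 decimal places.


Components: [0.8709, 0.5848]
(1 - 0.8709) = 0.1291, running product = 0.1291
(1 - 0.5848) = 0.4152, running product = 0.0536
Product of (1-R_i) = 0.0536
R_sys = 1 - 0.0536 = 0.9464

0.9464


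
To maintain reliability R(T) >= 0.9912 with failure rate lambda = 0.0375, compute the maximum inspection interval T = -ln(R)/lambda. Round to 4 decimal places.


R_target = 0.9912
lambda = 0.0375
-ln(0.9912) = 0.0088
T = 0.0088 / 0.0375
T = 0.2357

0.2357


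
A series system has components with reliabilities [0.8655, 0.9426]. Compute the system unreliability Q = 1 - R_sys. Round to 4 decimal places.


Components: [0.8655, 0.9426]
After component 1: product = 0.8655
After component 2: product = 0.8158
R_sys = 0.8158
Q = 1 - 0.8158 = 0.1842

0.1842


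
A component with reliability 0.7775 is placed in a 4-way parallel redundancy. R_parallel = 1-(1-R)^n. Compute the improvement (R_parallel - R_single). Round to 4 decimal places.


R_single = 0.7775, n = 4
1 - R_single = 0.2225
(1 - R_single)^n = 0.2225^4 = 0.0025
R_parallel = 1 - 0.0025 = 0.9975
Improvement = 0.9975 - 0.7775
Improvement = 0.22

0.22


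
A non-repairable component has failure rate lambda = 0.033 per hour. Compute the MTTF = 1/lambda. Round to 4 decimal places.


lambda = 0.033
MTTF = 1 / 0.033
MTTF = 30.303

30.303


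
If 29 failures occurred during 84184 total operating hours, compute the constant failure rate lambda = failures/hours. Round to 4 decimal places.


failures = 29
total_hours = 84184
lambda = 29 / 84184
lambda = 0.0003

0.0003


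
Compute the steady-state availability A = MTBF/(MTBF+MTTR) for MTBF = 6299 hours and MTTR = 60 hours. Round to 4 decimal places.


MTBF = 6299
MTTR = 60
MTBF + MTTR = 6359
A = 6299 / 6359
A = 0.9906

0.9906


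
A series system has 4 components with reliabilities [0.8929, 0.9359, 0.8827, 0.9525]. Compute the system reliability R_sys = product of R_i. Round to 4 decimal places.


Components: [0.8929, 0.9359, 0.8827, 0.9525]
After component 1 (R=0.8929): product = 0.8929
After component 2 (R=0.9359): product = 0.8357
After component 3 (R=0.8827): product = 0.7376
After component 4 (R=0.9525): product = 0.7026
R_sys = 0.7026

0.7026


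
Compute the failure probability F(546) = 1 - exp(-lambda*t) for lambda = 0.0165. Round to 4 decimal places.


lambda = 0.0165, t = 546
lambda * t = 9.009
exp(-9.009) = 0.0001
F(t) = 1 - 0.0001
F(t) = 0.9999

0.9999


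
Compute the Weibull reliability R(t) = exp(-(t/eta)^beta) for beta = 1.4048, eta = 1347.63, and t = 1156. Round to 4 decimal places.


beta = 1.4048, eta = 1347.63, t = 1156
t/eta = 1156 / 1347.63 = 0.8578
(t/eta)^beta = 0.8578^1.4048 = 0.8062
R(t) = exp(-0.8062)
R(t) = 0.4466

0.4466


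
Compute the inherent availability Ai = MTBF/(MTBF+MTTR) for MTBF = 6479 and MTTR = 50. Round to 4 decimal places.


MTBF = 6479
MTTR = 50
MTBF + MTTR = 6529
Ai = 6479 / 6529
Ai = 0.9923

0.9923


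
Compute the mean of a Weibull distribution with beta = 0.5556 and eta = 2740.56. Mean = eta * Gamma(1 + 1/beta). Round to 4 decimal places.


beta = 0.5556, eta = 2740.56
1/beta = 1.7999
1 + 1/beta = 2.7999
Gamma(2.7999) = 1.6763
Mean = 2740.56 * 1.6763
Mean = 4593.9676

4593.9676


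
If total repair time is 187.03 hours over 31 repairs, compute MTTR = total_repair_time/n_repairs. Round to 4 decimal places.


total_repair_time = 187.03
n_repairs = 31
MTTR = 187.03 / 31
MTTR = 6.0332

6.0332


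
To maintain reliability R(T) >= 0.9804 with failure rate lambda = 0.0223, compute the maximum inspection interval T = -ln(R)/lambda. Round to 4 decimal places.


R_target = 0.9804
lambda = 0.0223
-ln(0.9804) = 0.0198
T = 0.0198 / 0.0223
T = 0.8877

0.8877


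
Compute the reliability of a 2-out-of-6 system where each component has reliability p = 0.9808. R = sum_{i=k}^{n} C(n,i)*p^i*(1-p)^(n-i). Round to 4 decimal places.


k = 2, n = 6, p = 0.9808
i=2: C(6,2)=15 * 0.9808^2 * 0.0192^4 = 0.0
i=3: C(6,3)=20 * 0.9808^3 * 0.0192^3 = 0.0001
i=4: C(6,4)=15 * 0.9808^4 * 0.0192^2 = 0.0051
i=5: C(6,5)=6 * 0.9808^5 * 0.0192^1 = 0.1046
i=6: C(6,6)=1 * 0.9808^6 * 0.0192^0 = 0.8902
R = sum of terms = 1.0

1.0


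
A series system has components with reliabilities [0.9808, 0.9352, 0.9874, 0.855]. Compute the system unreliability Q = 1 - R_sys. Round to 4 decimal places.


Components: [0.9808, 0.9352, 0.9874, 0.855]
After component 1: product = 0.9808
After component 2: product = 0.9172
After component 3: product = 0.9057
After component 4: product = 0.7744
R_sys = 0.7744
Q = 1 - 0.7744 = 0.2256

0.2256


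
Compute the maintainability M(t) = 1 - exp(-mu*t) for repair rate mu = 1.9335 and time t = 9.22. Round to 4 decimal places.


mu = 1.9335, t = 9.22
mu * t = 1.9335 * 9.22 = 17.8269
exp(-17.8269) = 0.0
M(t) = 1 - 0.0
M(t) = 1.0

1.0


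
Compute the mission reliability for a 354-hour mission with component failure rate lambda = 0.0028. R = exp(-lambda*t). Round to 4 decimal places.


lambda = 0.0028
mission_time = 354
lambda * t = 0.0028 * 354 = 0.9912
R = exp(-0.9912)
R = 0.3711

0.3711


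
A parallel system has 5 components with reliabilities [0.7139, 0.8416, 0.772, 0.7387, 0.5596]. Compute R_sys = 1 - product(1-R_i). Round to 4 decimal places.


Components: [0.7139, 0.8416, 0.772, 0.7387, 0.5596]
(1 - 0.7139) = 0.2861, running product = 0.2861
(1 - 0.8416) = 0.1584, running product = 0.0453
(1 - 0.772) = 0.228, running product = 0.0103
(1 - 0.7387) = 0.2613, running product = 0.0027
(1 - 0.5596) = 0.4404, running product = 0.0012
Product of (1-R_i) = 0.0012
R_sys = 1 - 0.0012 = 0.9988

0.9988


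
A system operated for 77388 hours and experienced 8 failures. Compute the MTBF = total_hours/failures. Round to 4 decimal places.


total_hours = 77388
failures = 8
MTBF = 77388 / 8
MTBF = 9673.5

9673.5


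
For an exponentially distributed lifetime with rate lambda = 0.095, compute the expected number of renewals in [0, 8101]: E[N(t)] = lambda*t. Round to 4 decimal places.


lambda = 0.095
t = 8101
E[N(t)] = lambda * t
E[N(t)] = 0.095 * 8101
E[N(t)] = 769.595

769.595


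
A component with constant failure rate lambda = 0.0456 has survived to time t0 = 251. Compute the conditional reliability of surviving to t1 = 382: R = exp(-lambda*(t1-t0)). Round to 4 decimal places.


lambda = 0.0456
t0 = 251, t1 = 382
t1 - t0 = 131
lambda * (t1-t0) = 0.0456 * 131 = 5.9736
R = exp(-5.9736)
R = 0.0025

0.0025


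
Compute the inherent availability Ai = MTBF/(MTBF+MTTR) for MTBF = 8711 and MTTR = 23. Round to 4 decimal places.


MTBF = 8711
MTTR = 23
MTBF + MTTR = 8734
Ai = 8711 / 8734
Ai = 0.9974

0.9974


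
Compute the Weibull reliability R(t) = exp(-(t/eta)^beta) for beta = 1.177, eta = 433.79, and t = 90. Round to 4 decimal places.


beta = 1.177, eta = 433.79, t = 90
t/eta = 90 / 433.79 = 0.2075
(t/eta)^beta = 0.2075^1.177 = 0.1571
R(t) = exp(-0.1571)
R(t) = 0.8547

0.8547


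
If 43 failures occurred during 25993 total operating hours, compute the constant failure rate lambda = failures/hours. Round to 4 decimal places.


failures = 43
total_hours = 25993
lambda = 43 / 25993
lambda = 0.0017

0.0017


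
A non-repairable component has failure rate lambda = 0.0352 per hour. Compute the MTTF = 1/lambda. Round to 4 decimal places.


lambda = 0.0352
MTTF = 1 / 0.0352
MTTF = 28.4091

28.4091
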